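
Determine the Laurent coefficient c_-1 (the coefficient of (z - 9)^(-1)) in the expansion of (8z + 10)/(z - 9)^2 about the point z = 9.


Step 1: Write the numerator in powers of (z - 9): 8z + 10 = 8(z - 9) + (8*9 + 10) = 8(z - 9) + 82
Step 2: Divide by (z - 9)^2: f(z) = 82(z - 9)^(-2) + 8(z - 9)^(-1)
Step 3: This finite sum is the Laurent series of f about z = 9.
Step 4: Coefficient of (z - 9)^(-1) = coefficient of (z - 9) in the re-centred numerator = 8

8


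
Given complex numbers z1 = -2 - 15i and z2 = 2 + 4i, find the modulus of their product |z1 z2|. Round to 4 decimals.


Step 1: |z1| = sqrt((-2)^2 + (-15)^2) = sqrt(229)
Step 2: |z2| = sqrt(2^2 + 4^2) = sqrt(20)
Step 3: |z1*z2| = |z1|*|z2| = sqrt(229) * sqrt(20) = sqrt(229 * 20) = sqrt(4580)
Step 4: = 67.6757

67.6757


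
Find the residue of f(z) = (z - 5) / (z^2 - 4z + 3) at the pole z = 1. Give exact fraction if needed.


Step 1: Q(z) = z^2 - 4z + 3 = (z - 1)(z - 3)
Step 2: Q'(z) = 2z - 4
Step 3: Q'(1) = -2, P(1) = -4
Step 4: Res = P(1)/Q'(1) = -4/(-2) = 2

2


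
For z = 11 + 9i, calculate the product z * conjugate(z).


Step 1: conj(z) = 11 - 9i
Step 2: z * conj(z) = 11^2 + 9^2
Step 3: = 121 + 81 = 202

202


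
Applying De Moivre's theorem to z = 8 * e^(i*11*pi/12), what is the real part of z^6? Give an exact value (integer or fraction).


Step 1: By De Moivre's theorem, z^6 = 8^6 * e^(i*6*11*pi/12) = 262144 * (cos(11*pi/2) + i*sin(11*pi/2))
Step 2: |z|^6 = 8^6 = 262144
Step 3: Reduce the angle mod 2*pi: 11*pi/2 - 4*pi = 3*pi/2
Step 4: cos(3*pi/2) = 0
Step 5: Re(z^6) = 262144 * 0 = 0

0


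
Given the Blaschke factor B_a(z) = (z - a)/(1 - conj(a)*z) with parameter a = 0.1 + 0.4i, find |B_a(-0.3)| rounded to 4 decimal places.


Step 1: Numerator z0 - a = -0.3 - (0.1 + 0.4i) = -0.4 - 0.4i
Step 2: Denominator 1 - conj(a)*z0 = 1 - (0.1 - 0.4i)*(-0.3) = 1.03 - 0.12i
Step 3: |z0 - a|^2 = (-0.4)^2 + (-0.4)^2 = 0.32; |1 - conj(a)*z0|^2 = 1.03^2 + (-0.12)^2 = 1.0753
Step 4: |B_a(-0.3)| = sqrt(0.32 / 1.0753) = sqrt(0.297591)
Step 5: = 0.5455

0.5455


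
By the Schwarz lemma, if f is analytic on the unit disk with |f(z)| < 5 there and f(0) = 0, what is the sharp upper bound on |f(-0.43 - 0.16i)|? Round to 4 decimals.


Step 1: g = f/5 maps D -> D with g(0) = 0, so by the Schwarz lemma |g(z)| <= |z|, i.e. |f(z)| <= 5|z|; this is sharp (f(z) = 5z).
Step 2: |z0|^2 = (-0.43)^2 + (-0.16)^2 = 0.2105
Step 3: |z0| = sqrt(0.2105) = 0.458803
Step 4: Best bound = 5 * |z0| = 5 * 0.458803 = 2.294

2.294


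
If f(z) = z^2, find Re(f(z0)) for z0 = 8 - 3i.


Step 1: z0 = 8 - 3i
Step 2: z0^2 = 8^2 - (-3)^2 - 48i
Step 3: real part = 64 - 9 = 55

55


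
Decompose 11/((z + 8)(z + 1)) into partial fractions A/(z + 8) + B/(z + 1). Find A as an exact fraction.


Step 1: Multiply both sides by (z + 8) and set z = -8
Step 2: A = 11 / (-8 + 1)
Step 3: A = 11 / (-7)
Step 4: A = -11/7

-11/7


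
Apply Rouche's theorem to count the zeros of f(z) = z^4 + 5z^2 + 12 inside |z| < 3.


Step 1: On |z| = 3 the three terms have sizes |z^4| = 3^4 = 81, |5z^2| = 5*3^2 = 45, |12| = 12
Step 2: The dominant term is g(z) = z^4; let h(z) = 5z^2 + 12 so f = g + h
Step 3: On |z| = 3: |g| = 81 and |h| <= 45 + 12 = 57
Step 4: Since 81 > 57, |h| < |g| on |z| = 3, so by Rouche f has the same number of zeros as g inside |z| < 3
Step 5: g(z) = z^4 has 4 zeros (all at the origin) inside |z| < 3. Answer = 4

4


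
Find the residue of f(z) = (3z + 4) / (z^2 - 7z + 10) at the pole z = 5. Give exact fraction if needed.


Step 1: Q(z) = z^2 - 7z + 10 = (z - 5)(z - 2)
Step 2: Q'(z) = 2z - 7
Step 3: Q'(5) = 3, P(5) = 19
Step 4: Res = P(5)/Q'(5) = 19/3 = 19/3

19/3


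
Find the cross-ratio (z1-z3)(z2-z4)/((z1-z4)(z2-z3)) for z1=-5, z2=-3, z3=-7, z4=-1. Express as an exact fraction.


Step 1: (z1-z3)(z2-z4) = 2 * (-2) = -4
Step 2: (z1-z4)(z2-z3) = (-4) * 4 = -16
Step 3: Cross-ratio = 4/16 = 1/4

1/4


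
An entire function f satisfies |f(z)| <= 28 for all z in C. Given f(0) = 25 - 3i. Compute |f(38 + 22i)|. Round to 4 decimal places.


Step 1: By Liouville's theorem, a bounded entire function is constant.
Step 2: f(z) = f(0) = 25 - 3i for all z.
Step 3: |f(w)| = |25 - 3i| = sqrt(625 + 9)
Step 4: = 25.1794

25.1794


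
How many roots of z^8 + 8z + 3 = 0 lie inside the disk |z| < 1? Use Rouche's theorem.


Step 1: On |z| = 1 the three terms have sizes |z^8| = 1^8 = 1, |8z| = 8*1 = 8, |3| = 3
Step 2: The dominant term is g(z) = 8z; let h(z) = z^8 + 3 so f = g + h
Step 3: On |z| = 1: |g| = 8 and |h| <= 1 + 3 = 4
Step 4: Since 8 > 4, |h| < |g| on |z| = 1, so by Rouche f has the same number of zeros as g inside |z| < 1
Step 5: g(z) = 8z has 1 zero (at the origin, multiplicity 1) inside |z| < 1. Answer = 1

1


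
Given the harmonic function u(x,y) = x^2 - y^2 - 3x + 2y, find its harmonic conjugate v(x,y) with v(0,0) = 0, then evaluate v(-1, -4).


Step 1: v_x = -u_y = 2y - 2
Step 2: v_y = u_x = 2x - 3
Step 3: v = 2xy - 2x - 3y + C
Step 4: v(0,0) = 0 => C = 0
Step 5: v(-1, -4) = 22

22


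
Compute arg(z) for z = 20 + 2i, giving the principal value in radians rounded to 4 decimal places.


Step 1: z = 20 + 2i
Step 2: arg(z) = atan2(2, 20)
Step 3: arg(z) = 0.0997

0.0997


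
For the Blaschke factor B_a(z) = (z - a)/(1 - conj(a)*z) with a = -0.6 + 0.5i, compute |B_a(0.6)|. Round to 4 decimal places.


Step 1: Numerator z0 - a = 0.6 - (-0.6 + 0.5i) = 1.2 - 0.5i
Step 2: Denominator 1 - conj(a)*z0 = 1 - (-0.6 - 0.5i)*0.6 = 1.36 + 0.3i
Step 3: |z0 - a|^2 = 1.2^2 + (-0.5)^2 = 1.69; |1 - conj(a)*z0|^2 = 1.36^2 + 0.3^2 = 1.9396
Step 4: |B_a(0.6)| = sqrt(1.69 / 1.9396) = sqrt(0.871314)
Step 5: = 0.9334

0.9334


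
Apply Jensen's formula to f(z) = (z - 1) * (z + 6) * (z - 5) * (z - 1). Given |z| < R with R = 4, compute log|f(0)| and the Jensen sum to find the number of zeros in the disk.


Jensen's formula: (1/2pi)*integral log|f(Re^it)|dt = log|f(0)| + sum_{|a_k|<R} log(R/|a_k|)
Step 1: f(0) = (-1) * 6 * (-5) * (-1) = -30
Step 2: log|f(0)| = log|1| + log|-6| + log|5| + log|1| = 3.4012
Step 3: Zeros inside |z| < 4: 1, 1
Step 4: Jensen sum = log(4/1) + log(4/1) = 2.7726
Step 5: n(R) = number of terms in the Jensen sum = count of zeros inside |z| < 4 = 2

2


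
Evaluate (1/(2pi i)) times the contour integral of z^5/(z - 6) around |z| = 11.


Step 1: f(z) = z^5, a = 6 is inside |z| = 11
Step 2: By Cauchy integral formula: (1/(2pi*i)) * integral = f(a)
Step 3: f(6) = 6^5 = 7776

7776


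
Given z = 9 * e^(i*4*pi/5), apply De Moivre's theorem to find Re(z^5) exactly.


Step 1: By De Moivre's theorem, z^5 = 9^5 * e^(i*5*4*pi/5) = 59049 * (cos(4*pi) + i*sin(4*pi))
Step 2: |z|^5 = 9^5 = 59049
Step 3: Reduce the angle mod 2*pi: 4*pi - 4*pi = 0
Step 4: cos(0) = 1
Step 5: Re(z^5) = 59049 * 1 = 59049

59049


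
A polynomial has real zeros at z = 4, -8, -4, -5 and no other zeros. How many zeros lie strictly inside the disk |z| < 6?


Step 1: Check each root:
  z = 4: |4| = 4 < 6
  z = -8: |-8| = 8 >= 6
  z = -4: |-4| = 4 < 6
  z = -5: |-5| = 5 < 6
Step 2: Count = 3

3


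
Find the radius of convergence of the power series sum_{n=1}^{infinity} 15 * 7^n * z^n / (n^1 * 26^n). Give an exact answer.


Step 1: General term a_n = 15 * 7^n / (n^1 * 26^n)
Step 2: By the root test, |a_n|^(1/n) = 15^(1/n) * 7 / (n^(1/n) * 26) -> 7/26 as n -> infinity (since 15^(1/n) -> 1 and n^(1/n) -> 1)
Step 3: R = 1/lim|a_n|^(1/n) = 26/7

26/7


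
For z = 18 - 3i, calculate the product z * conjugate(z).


Step 1: conj(z) = 18 + 3i
Step 2: z * conj(z) = 18^2 + (-3)^2
Step 3: = 324 + 9 = 333

333


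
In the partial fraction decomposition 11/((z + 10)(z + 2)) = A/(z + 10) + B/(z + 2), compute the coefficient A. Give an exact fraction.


Step 1: Multiply both sides by (z + 10) and set z = -10
Step 2: A = 11 / (-10 + 2)
Step 3: A = 11 / (-8)
Step 4: A = -11/8

-11/8


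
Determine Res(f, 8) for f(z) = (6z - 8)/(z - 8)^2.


Step 1: Pole of order 2 at z = 8
Step 2: Res = lim d/dz [(z - 8)^2 * f(z)] as z -> 8
Step 3: (z - 8)^2 * f(z) = 6z - 8
Step 4: d/dz[6z - 8] = 6

6


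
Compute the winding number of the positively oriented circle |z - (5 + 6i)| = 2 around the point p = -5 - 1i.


Step 1: Center c = (5, 6), radius = 2
Step 2: |p - c|^2 = (-10)^2 + (-7)^2 = 149
Step 3: r^2 = 4
Step 4: |p-c| > r so winding number = 0

0


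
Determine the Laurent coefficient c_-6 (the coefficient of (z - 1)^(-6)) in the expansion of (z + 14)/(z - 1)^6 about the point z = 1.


Step 1: Write the numerator in powers of (z - 1): z + 14 = (z - 1) + (1*1 + 14) = (z - 1) + 15
Step 2: Divide by (z - 1)^6: f(z) = 15(z - 1)^(-6) + (z - 1)^(-5)
Step 3: This finite sum is the Laurent series of f about z = 1.
Step 4: Coefficient of (z - 1)^(-6) = 1*1 + 14 = 15

15


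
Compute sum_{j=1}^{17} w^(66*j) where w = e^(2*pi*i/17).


Step 1: The sum sum_{j=1}^{n} w^(k*j) equals n if n | k, else 0.
Step 2: Here n = 17, k = 66
Step 3: Does n divide k? 17 | 66 -> False
Step 4: Sum = 0

0


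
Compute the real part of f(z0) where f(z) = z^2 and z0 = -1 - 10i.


Step 1: z0 = -1 - 10i
Step 2: z0^2 = (-1)^2 - (-10)^2 + 20i
Step 3: real part = 1 - 100 = -99

-99


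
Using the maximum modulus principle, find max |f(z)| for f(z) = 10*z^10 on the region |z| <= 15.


Step 1: On |z| = 15, |f(z)| = 10 * |z|^10 = 10 * 15^10
Step 2: By maximum modulus principle, maximum is on boundary.
Step 3: Maximum = 10 * 576650390625 = 5766503906250

5766503906250


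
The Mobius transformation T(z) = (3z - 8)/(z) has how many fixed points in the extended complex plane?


Step 1: Fixed points satisfy T(z) = z
Step 2: z^2 - 3z + 8 = 0
Step 3: Discriminant = (-3)^2 - 4*1*8 = -23
Step 4: Number of fixed points = 2

2


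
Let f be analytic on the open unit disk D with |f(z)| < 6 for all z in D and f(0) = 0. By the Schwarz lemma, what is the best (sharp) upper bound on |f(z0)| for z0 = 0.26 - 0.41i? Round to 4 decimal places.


Step 1: g = f/6 maps D -> D with g(0) = 0, so by the Schwarz lemma |g(z)| <= |z|, i.e. |f(z)| <= 6|z|; this is sharp (f(z) = 6z).
Step 2: |z0|^2 = 0.26^2 + (-0.41)^2 = 0.2357
Step 3: |z0| = sqrt(0.2357) = 0.485489
Step 4: Best bound = 6 * |z0| = 6 * 0.485489 = 2.9129

2.9129


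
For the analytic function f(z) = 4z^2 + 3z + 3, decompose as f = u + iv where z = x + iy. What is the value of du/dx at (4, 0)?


Step 1: f(z) = 4(x+iy)^2 + 3(x+iy) + 3
Step 2: u = 4(x^2 - y^2) + 3x + 3
Step 3: u_x = 8x + 3
Step 4: At (4, 0): u_x = 32 + 3 = 35

35


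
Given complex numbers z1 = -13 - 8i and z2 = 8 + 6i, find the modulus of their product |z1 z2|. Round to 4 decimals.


Step 1: |z1| = sqrt((-13)^2 + (-8)^2) = sqrt(233)
Step 2: |z2| = sqrt(8^2 + 6^2) = sqrt(100)
Step 3: |z1*z2| = |z1|*|z2| = sqrt(233) * sqrt(100) = sqrt(233 * 100) = sqrt(23300)
Step 4: = 152.6434

152.6434


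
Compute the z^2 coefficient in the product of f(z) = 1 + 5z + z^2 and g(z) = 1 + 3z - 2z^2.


Step 1: z^2 term in f*g comes from: (1)*(-2z^2) + (5z)*(3z) + (z^2)*(1)
Step 2: = -2 + 15 + 1
Step 3: = 14

14


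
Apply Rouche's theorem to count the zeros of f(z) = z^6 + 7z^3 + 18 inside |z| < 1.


Step 1: On |z| = 1 the three terms have sizes |z^6| = 1^6 = 1, |7z^3| = 7*1^3 = 7, |18| = 18
Step 2: The dominant term is g(z) = 18; let h(z) = z^6 + 7z^3 so f = g + h
Step 3: On |z| = 1: |g| = 18 and |h| <= 1 + 7 = 8
Step 4: Since 18 > 8, |h| < |g| on |z| = 1, so by Rouche f has the same number of zeros as g inside |z| < 1
Step 5: g(z) = 18 is a nonzero constant with no zeros inside |z| < 1. Answer = 0

0


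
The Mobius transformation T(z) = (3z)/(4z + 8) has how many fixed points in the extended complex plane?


Step 1: Fixed points satisfy T(z) = z
Step 2: 4z^2 + 5z = 0
Step 3: Discriminant = 5^2 - 4*4*0 = 25
Step 4: Number of fixed points = 2

2


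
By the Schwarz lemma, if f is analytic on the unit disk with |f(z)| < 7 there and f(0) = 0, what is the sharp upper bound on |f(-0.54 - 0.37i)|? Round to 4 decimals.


Step 1: g = f/7 maps D -> D with g(0) = 0, so by the Schwarz lemma |g(z)| <= |z|, i.e. |f(z)| <= 7|z|; this is sharp (f(z) = 7z).
Step 2: |z0|^2 = (-0.54)^2 + (-0.37)^2 = 0.4285
Step 3: |z0| = sqrt(0.4285) = 0.654599
Step 4: Best bound = 7 * |z0| = 7 * 0.654599 = 4.5822

4.5822


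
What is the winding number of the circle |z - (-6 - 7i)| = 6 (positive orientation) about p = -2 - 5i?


Step 1: Center c = (-6, -7), radius = 6
Step 2: |p - c|^2 = 4^2 + 2^2 = 20
Step 3: r^2 = 36
Step 4: |p-c| < r so winding number = 1

1


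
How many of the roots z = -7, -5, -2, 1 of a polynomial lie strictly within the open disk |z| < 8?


Step 1: Check each root:
  z = -7: |-7| = 7 < 8
  z = -5: |-5| = 5 < 8
  z = -2: |-2| = 2 < 8
  z = 1: |1| = 1 < 8
Step 2: Count = 4

4


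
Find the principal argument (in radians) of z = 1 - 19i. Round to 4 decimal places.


Step 1: z = 1 - 19i
Step 2: arg(z) = atan2(-19, 1)
Step 3: arg(z) = -1.5182

-1.5182


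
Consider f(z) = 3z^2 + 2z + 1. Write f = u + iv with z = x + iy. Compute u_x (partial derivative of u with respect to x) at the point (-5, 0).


Step 1: f(z) = 3(x+iy)^2 + 2(x+iy) + 1
Step 2: u = 3(x^2 - y^2) + 2x + 1
Step 3: u_x = 6x + 2
Step 4: At (-5, 0): u_x = -30 + 2 = -28

-28


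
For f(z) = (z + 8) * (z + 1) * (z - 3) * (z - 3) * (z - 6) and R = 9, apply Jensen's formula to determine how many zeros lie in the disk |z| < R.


Jensen's formula: (1/2pi)*integral log|f(Re^it)|dt = log|f(0)| + sum_{|a_k|<R} log(R/|a_k|)
Step 1: f(0) = 8 * 1 * (-3) * (-3) * (-6) = -432
Step 2: log|f(0)| = log|-8| + log|-1| + log|3| + log|3| + log|6| = 6.0684
Step 3: Zeros inside |z| < 9: -8, -1, 3, 3, 6
Step 4: Jensen sum = log(9/8) + log(9/1) + log(9/3) + log(9/3) + log(9/6) = 4.9177
Step 5: n(R) = number of terms in the Jensen sum = count of zeros inside |z| < 9 = 5

5


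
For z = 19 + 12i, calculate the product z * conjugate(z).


Step 1: conj(z) = 19 - 12i
Step 2: z * conj(z) = 19^2 + 12^2
Step 3: = 361 + 144 = 505

505


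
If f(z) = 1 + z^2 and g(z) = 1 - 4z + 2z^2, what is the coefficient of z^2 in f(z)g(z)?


Step 1: z^2 term in f*g comes from: (1)*(2z^2) + (0)*(-4z) + (z^2)*(1)
Step 2: = 2 + 0 + 1
Step 3: = 3

3


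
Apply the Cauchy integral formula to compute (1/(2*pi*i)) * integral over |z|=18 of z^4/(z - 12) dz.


Step 1: f(z) = z^4, a = 12 is inside |z| = 18
Step 2: By Cauchy integral formula: (1/(2pi*i)) * integral = f(a)
Step 3: f(12) = 12^4 = 20736

20736


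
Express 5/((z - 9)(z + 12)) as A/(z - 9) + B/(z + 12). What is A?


Step 1: Multiply both sides by (z - 9) and set z = 9
Step 2: A = 5 / (9 + 12)
Step 3: A = 5 / 21
Step 4: A = 5/21

5/21


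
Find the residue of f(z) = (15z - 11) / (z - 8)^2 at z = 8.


Step 1: Pole of order 2 at z = 8
Step 2: Res = lim d/dz [(z - 8)^2 * f(z)] as z -> 8
Step 3: (z - 8)^2 * f(z) = 15z - 11
Step 4: d/dz[15z - 11] = 15

15


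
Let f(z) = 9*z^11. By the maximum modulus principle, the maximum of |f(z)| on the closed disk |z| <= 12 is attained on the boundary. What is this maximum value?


Step 1: On |z| = 12, |f(z)| = 9 * |z|^11 = 9 * 12^11
Step 2: By maximum modulus principle, maximum is on boundary.
Step 3: Maximum = 9 * 743008370688 = 6687075336192

6687075336192


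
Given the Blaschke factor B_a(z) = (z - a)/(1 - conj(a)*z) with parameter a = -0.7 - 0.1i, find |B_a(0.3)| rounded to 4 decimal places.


Step 1: Numerator z0 - a = 0.3 - (-0.7 - 0.1i) = 1 + 0.1i
Step 2: Denominator 1 - conj(a)*z0 = 1 - (-0.7 + 0.1i)*0.3 = 1.21 - 0.03i
Step 3: |z0 - a|^2 = 1^2 + 0.1^2 = 1.01; |1 - conj(a)*z0|^2 = 1.21^2 + (-0.03)^2 = 1.465
Step 4: |B_a(0.3)| = sqrt(1.01 / 1.465) = sqrt(0.68942)
Step 5: = 0.8303

0.8303


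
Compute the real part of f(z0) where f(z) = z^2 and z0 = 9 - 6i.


Step 1: z0 = 9 - 6i
Step 2: z0^2 = 9^2 - (-6)^2 - 108i
Step 3: real part = 81 - 36 = 45

45


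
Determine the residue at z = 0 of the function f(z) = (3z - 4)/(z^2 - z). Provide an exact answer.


Step 1: Q(z) = z^2 - z = (z)(z - 1)
Step 2: Q'(z) = 2z - 1
Step 3: Q'(0) = -1, P(0) = -4
Step 4: Res = P(0)/Q'(0) = -4/(-1) = 4

4


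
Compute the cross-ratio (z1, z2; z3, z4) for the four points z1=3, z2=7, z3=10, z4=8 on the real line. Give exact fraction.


Step 1: (z1-z3)(z2-z4) = (-7) * (-1) = 7
Step 2: (z1-z4)(z2-z3) = (-5) * (-3) = 15
Step 3: Cross-ratio = 7/15 = 7/15

7/15


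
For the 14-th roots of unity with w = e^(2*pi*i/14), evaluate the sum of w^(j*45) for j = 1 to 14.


Step 1: The sum sum_{j=1}^{n} w^(k*j) equals n if n | k, else 0.
Step 2: Here n = 14, k = 45
Step 3: Does n divide k? 14 | 45 -> False
Step 4: Sum = 0

0


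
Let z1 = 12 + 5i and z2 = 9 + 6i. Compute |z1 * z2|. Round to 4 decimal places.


Step 1: |z1| = sqrt(12^2 + 5^2) = sqrt(169)
Step 2: |z2| = sqrt(9^2 + 6^2) = sqrt(117)
Step 3: |z1*z2| = |z1|*|z2| = sqrt(169) * sqrt(117) = sqrt(169 * 117) = sqrt(19773)
Step 4: = 140.6165

140.6165


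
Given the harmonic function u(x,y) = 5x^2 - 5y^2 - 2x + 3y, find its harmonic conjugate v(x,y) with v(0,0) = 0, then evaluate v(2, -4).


Step 1: v_x = -u_y = 10y - 3
Step 2: v_y = u_x = 10x - 2
Step 3: v = 10xy - 3x - 2y + C
Step 4: v(0,0) = 0 => C = 0
Step 5: v(2, -4) = -78

-78


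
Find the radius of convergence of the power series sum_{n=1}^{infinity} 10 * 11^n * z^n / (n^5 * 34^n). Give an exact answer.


Step 1: General term a_n = 10 * 11^n / (n^5 * 34^n)
Step 2: By the root test, |a_n|^(1/n) = 10^(1/n) * 11 / (n^(5/n) * 34) -> 11/34 as n -> infinity (since 10^(1/n) -> 1 and n^(5/n) -> 1)
Step 3: R = 1/lim|a_n|^(1/n) = 34/11

34/11


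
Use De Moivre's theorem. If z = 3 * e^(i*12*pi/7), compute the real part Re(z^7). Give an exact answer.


Step 1: By De Moivre's theorem, z^7 = 3^7 * e^(i*7*12*pi/7) = 2187 * (cos(12*pi) + i*sin(12*pi))
Step 2: |z|^7 = 3^7 = 2187
Step 3: Reduce the angle mod 2*pi: 12*pi - 12*pi = 0
Step 4: cos(0) = 1
Step 5: Re(z^7) = 2187 * 1 = 2187

2187


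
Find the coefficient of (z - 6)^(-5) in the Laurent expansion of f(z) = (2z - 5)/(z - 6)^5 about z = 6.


Step 1: Write the numerator in powers of (z - 6): 2z - 5 = 2(z - 6) + (2*6 - 5) = 2(z - 6) + 7
Step 2: Divide by (z - 6)^5: f(z) = 7(z - 6)^(-5) + 2(z - 6)^(-4)
Step 3: This finite sum is the Laurent series of f about z = 6.
Step 4: Coefficient of (z - 6)^(-5) = 2*6 - 5 = 7

7


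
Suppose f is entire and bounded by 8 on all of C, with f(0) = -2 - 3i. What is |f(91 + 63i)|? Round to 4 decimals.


Step 1: By Liouville's theorem, a bounded entire function is constant.
Step 2: f(z) = f(0) = -2 - 3i for all z.
Step 3: |f(w)| = |-2 - 3i| = sqrt(4 + 9)
Step 4: = 3.6056

3.6056


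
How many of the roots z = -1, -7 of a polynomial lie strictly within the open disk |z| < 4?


Step 1: Check each root:
  z = -1: |-1| = 1 < 4
  z = -7: |-7| = 7 >= 4
Step 2: Count = 1

1


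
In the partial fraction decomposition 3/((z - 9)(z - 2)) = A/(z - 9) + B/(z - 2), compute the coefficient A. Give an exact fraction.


Step 1: Multiply both sides by (z - 9) and set z = 9
Step 2: A = 3 / (9 - 2)
Step 3: A = 3 / 7
Step 4: A = 3/7

3/7


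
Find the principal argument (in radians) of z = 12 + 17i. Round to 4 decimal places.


Step 1: z = 12 + 17i
Step 2: arg(z) = atan2(17, 12)
Step 3: arg(z) = 0.9561

0.9561


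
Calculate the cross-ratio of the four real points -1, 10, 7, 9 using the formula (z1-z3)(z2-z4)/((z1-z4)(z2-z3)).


Step 1: (z1-z3)(z2-z4) = (-8) * 1 = -8
Step 2: (z1-z4)(z2-z3) = (-10) * 3 = -30
Step 3: Cross-ratio = 8/30 = 4/15

4/15


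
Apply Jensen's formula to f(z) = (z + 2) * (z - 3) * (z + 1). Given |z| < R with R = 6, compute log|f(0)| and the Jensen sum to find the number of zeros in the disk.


Jensen's formula: (1/2pi)*integral log|f(Re^it)|dt = log|f(0)| + sum_{|a_k|<R} log(R/|a_k|)
Step 1: f(0) = 2 * (-3) * 1 = -6
Step 2: log|f(0)| = log|-2| + log|3| + log|-1| = 1.7918
Step 3: Zeros inside |z| < 6: -2, 3, -1
Step 4: Jensen sum = log(6/2) + log(6/3) + log(6/1) = 3.5835
Step 5: n(R) = number of terms in the Jensen sum = count of zeros inside |z| < 6 = 3

3


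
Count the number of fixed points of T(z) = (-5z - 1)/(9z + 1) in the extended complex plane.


Step 1: Fixed points satisfy T(z) = z
Step 2: 9z^2 + 6z + 1 = 0
Step 3: Discriminant = 6^2 - 4*9*1 = 0
Step 4: Number of fixed points = 1

1


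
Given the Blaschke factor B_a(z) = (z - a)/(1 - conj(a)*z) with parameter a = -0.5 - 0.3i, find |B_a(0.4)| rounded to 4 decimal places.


Step 1: Numerator z0 - a = 0.4 - (-0.5 - 0.3i) = 0.9 + 0.3i
Step 2: Denominator 1 - conj(a)*z0 = 1 - (-0.5 + 0.3i)*0.4 = 1.2 - 0.12i
Step 3: |z0 - a|^2 = 0.9^2 + 0.3^2 = 0.9; |1 - conj(a)*z0|^2 = 1.2^2 + (-0.12)^2 = 1.4544
Step 4: |B_a(0.4)| = sqrt(0.9 / 1.4544) = sqrt(0.618812)
Step 5: = 0.7866

0.7866


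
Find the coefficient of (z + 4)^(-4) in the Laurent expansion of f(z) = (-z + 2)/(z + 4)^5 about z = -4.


Step 1: Write the numerator in powers of (z + 4): -z + 2 = -(z + 4) + (-1*(-4) + 2) = -(z + 4) + 6
Step 2: Divide by (z + 4)^5: f(z) = 6(z + 4)^(-5) - (z + 4)^(-4)
Step 3: This finite sum is the Laurent series of f about z = -4.
Step 4: Coefficient of (z + 4)^(-4) = coefficient of (z + 4) in the re-centred numerator = -1

-1


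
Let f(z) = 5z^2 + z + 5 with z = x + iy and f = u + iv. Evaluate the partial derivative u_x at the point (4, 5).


Step 1: f(z) = 5(x+iy)^2 + (x+iy) + 5
Step 2: u = 5(x^2 - y^2) + x + 5
Step 3: u_x = 10x + 1
Step 4: At (4, 5): u_x = 40 + 1 = 41

41


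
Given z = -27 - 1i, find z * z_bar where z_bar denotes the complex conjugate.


Step 1: conj(z) = -27 + 1i
Step 2: z * conj(z) = (-27)^2 + (-1)^2
Step 3: = 729 + 1 = 730

730


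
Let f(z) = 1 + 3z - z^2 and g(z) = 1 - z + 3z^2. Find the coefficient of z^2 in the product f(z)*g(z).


Step 1: z^2 term in f*g comes from: (1)*(3z^2) + (3z)*(-z) + (-z^2)*(1)
Step 2: = 3 - 3 - 1
Step 3: = -1

-1


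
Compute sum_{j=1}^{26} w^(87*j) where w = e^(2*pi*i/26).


Step 1: The sum sum_{j=1}^{n} w^(k*j) equals n if n | k, else 0.
Step 2: Here n = 26, k = 87
Step 3: Does n divide k? 26 | 87 -> False
Step 4: Sum = 0

0


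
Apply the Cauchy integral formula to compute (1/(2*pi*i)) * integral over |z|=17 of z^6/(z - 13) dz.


Step 1: f(z) = z^6, a = 13 is inside |z| = 17
Step 2: By Cauchy integral formula: (1/(2pi*i)) * integral = f(a)
Step 3: f(13) = 13^6 = 4826809

4826809


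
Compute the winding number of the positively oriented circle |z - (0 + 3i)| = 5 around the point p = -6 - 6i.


Step 1: Center c = (0, 3), radius = 5
Step 2: |p - c|^2 = (-6)^2 + (-9)^2 = 117
Step 3: r^2 = 25
Step 4: |p-c| > r so winding number = 0

0


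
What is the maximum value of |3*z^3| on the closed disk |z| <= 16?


Step 1: On |z| = 16, |f(z)| = 3 * |z|^3 = 3 * 16^3
Step 2: By maximum modulus principle, maximum is on boundary.
Step 3: Maximum = 3 * 4096 = 12288

12288


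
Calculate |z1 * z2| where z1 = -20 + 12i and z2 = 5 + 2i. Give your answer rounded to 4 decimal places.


Step 1: |z1| = sqrt((-20)^2 + 12^2) = sqrt(544)
Step 2: |z2| = sqrt(5^2 + 2^2) = sqrt(29)
Step 3: |z1*z2| = |z1|*|z2| = sqrt(544) * sqrt(29) = sqrt(544 * 29) = sqrt(15776)
Step 4: = 125.6025

125.6025


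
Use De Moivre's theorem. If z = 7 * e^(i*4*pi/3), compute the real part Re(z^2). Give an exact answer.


Step 1: By De Moivre's theorem, z^2 = 7^2 * e^(i*2*4*pi/3) = 49 * (cos(8*pi/3) + i*sin(8*pi/3))
Step 2: |z|^2 = 7^2 = 49
Step 3: Reduce the angle mod 2*pi: 8*pi/3 - 2*pi = 2*pi/3
Step 4: cos(2*pi/3) = -1/2
Step 5: Re(z^2) = 49 * (-1/2) = -49/2

-49/2


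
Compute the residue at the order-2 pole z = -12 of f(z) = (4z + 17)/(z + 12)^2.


Step 1: Pole of order 2 at z = -12
Step 2: Res = lim d/dz [(z + 12)^2 * f(z)] as z -> -12
Step 3: (z + 12)^2 * f(z) = 4z + 17
Step 4: d/dz[4z + 17] = 4

4


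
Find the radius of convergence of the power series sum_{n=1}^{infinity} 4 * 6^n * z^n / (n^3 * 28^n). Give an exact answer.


Step 1: General term a_n = 4 * 6^n / (n^3 * 28^n)
Step 2: By the root test, |a_n|^(1/n) = 4^(1/n) * 6 / (n^(3/n) * 28) -> 6/28 as n -> infinity (since 4^(1/n) -> 1 and n^(3/n) -> 1)
Step 3: R = 1/lim|a_n|^(1/n) = 28/6 = 14/3

14/3


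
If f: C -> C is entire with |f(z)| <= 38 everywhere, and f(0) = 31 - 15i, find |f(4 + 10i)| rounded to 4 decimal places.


Step 1: By Liouville's theorem, a bounded entire function is constant.
Step 2: f(z) = f(0) = 31 - 15i for all z.
Step 3: |f(w)| = |31 - 15i| = sqrt(961 + 225)
Step 4: = 34.4384

34.4384


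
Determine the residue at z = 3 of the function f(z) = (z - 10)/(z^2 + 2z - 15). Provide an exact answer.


Step 1: Q(z) = z^2 + 2z - 15 = (z - 3)(z + 5)
Step 2: Q'(z) = 2z + 2
Step 3: Q'(3) = 8, P(3) = -7
Step 4: Res = P(3)/Q'(3) = -7/8 = -7/8

-7/8


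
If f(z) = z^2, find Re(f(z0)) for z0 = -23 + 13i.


Step 1: z0 = -23 + 13i
Step 2: z0^2 = (-23)^2 - 13^2 - 598i
Step 3: real part = 529 - 169 = 360

360


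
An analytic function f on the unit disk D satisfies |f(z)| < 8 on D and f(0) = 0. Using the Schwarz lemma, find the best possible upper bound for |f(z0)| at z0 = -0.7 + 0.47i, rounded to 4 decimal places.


Step 1: g = f/8 maps D -> D with g(0) = 0, so by the Schwarz lemma |g(z)| <= |z|, i.e. |f(z)| <= 8|z|; this is sharp (f(z) = 8z).
Step 2: |z0|^2 = (-0.7)^2 + 0.47^2 = 0.7109
Step 3: |z0| = sqrt(0.7109) = 0.843149
Step 4: Best bound = 8 * |z0| = 8 * 0.843149 = 6.7452

6.7452


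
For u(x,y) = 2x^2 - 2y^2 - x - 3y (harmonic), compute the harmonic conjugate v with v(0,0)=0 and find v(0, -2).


Step 1: v_x = -u_y = 4y + 3
Step 2: v_y = u_x = 4x - 1
Step 3: v = 4xy + 3x - y + C
Step 4: v(0,0) = 0 => C = 0
Step 5: v(0, -2) = 2

2


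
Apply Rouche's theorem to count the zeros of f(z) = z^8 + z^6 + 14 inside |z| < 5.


Step 1: On |z| = 5 the three terms have sizes |z^8| = 5^8 = 390625, |z^6| = 5^6 = 15625, |14| = 14
Step 2: The dominant term is g(z) = z^8; let h(z) = z^6 + 14 so f = g + h
Step 3: On |z| = 5: |g| = 390625 and |h| <= 15625 + 14 = 15639
Step 4: Since 390625 > 15639, |h| < |g| on |z| = 5, so by Rouche f has the same number of zeros as g inside |z| < 5
Step 5: g(z) = z^8 has 8 zeros (all at the origin) inside |z| < 5. Answer = 8

8


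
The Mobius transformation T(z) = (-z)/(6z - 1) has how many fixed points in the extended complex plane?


Step 1: Fixed points satisfy T(z) = z
Step 2: 6z^2 = 0
Step 3: Discriminant = 0^2 - 4*6*0 = 0
Step 4: Number of fixed points = 1

1


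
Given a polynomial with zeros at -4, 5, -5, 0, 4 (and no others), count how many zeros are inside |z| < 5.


Step 1: Check each root:
  z = -4: |-4| = 4 < 5
  z = 5: |5| = 5 >= 5
  z = -5: |-5| = 5 >= 5
  z = 0: |0| = 0 < 5
  z = 4: |4| = 4 < 5
Step 2: Count = 3

3


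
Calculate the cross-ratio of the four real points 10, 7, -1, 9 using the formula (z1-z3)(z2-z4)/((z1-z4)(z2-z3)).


Step 1: (z1-z3)(z2-z4) = 11 * (-2) = -22
Step 2: (z1-z4)(z2-z3) = 1 * 8 = 8
Step 3: Cross-ratio = -22/8 = -11/4

-11/4


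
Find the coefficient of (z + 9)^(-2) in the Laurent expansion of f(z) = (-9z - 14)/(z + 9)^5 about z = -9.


Step 1: Write the numerator in powers of (z + 9): -9z - 14 = -9(z + 9) + (-9*(-9) - 14) = -9(z + 9) + 67
Step 2: Divide by (z + 9)^5: f(z) = 67(z + 9)^(-5) - 9(z + 9)^(-4)
Step 3: This finite sum is the Laurent series of f about z = -9.
Step 4: Only the powers -5 and -4 appear, so the coefficient of (z + 9)^(-2) = 0

0


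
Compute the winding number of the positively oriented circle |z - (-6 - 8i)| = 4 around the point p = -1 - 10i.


Step 1: Center c = (-6, -8), radius = 4
Step 2: |p - c|^2 = 5^2 + (-2)^2 = 29
Step 3: r^2 = 16
Step 4: |p-c| > r so winding number = 0

0


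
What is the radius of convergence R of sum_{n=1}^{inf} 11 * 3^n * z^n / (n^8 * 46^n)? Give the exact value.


Step 1: General term a_n = 11 * 3^n / (n^8 * 46^n)
Step 2: By the root test, |a_n|^(1/n) = 11^(1/n) * 3 / (n^(8/n) * 46) -> 3/46 as n -> infinity (since 11^(1/n) -> 1 and n^(8/n) -> 1)
Step 3: R = 1/lim|a_n|^(1/n) = 46/3

46/3


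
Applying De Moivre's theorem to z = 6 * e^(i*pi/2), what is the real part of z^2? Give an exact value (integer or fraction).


Step 1: By De Moivre's theorem, z^2 = 6^2 * e^(i*2*pi/2) = 36 * (cos(pi) + i*sin(pi))
Step 2: |z|^2 = 6^2 = 36
Step 3: The angle pi already lies in [0, 2*pi)
Step 4: cos(pi) = -1
Step 5: Re(z^2) = 36 * (-1) = -36

-36


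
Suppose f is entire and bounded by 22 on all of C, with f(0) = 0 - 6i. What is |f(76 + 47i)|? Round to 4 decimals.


Step 1: By Liouville's theorem, a bounded entire function is constant.
Step 2: f(z) = f(0) = 0 - 6i for all z.
Step 3: |f(w)| = |0 - 6i| = sqrt(0 + 36)
Step 4: = 6.0

6.0


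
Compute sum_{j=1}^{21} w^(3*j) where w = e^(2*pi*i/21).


Step 1: The sum sum_{j=1}^{n} w^(k*j) equals n if n | k, else 0.
Step 2: Here n = 21, k = 3
Step 3: Does n divide k? 21 | 3 -> False
Step 4: Sum = 0

0


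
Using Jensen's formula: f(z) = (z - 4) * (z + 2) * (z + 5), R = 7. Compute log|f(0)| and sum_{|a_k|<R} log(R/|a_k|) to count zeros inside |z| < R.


Jensen's formula: (1/2pi)*integral log|f(Re^it)|dt = log|f(0)| + sum_{|a_k|<R} log(R/|a_k|)
Step 1: f(0) = (-4) * 2 * 5 = -40
Step 2: log|f(0)| = log|4| + log|-2| + log|-5| = 3.6889
Step 3: Zeros inside |z| < 7: 4, -2, -5
Step 4: Jensen sum = log(7/4) + log(7/2) + log(7/5) = 2.1489
Step 5: n(R) = number of terms in the Jensen sum = count of zeros inside |z| < 7 = 3

3


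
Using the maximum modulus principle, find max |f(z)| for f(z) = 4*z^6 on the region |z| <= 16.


Step 1: On |z| = 16, |f(z)| = 4 * |z|^6 = 4 * 16^6
Step 2: By maximum modulus principle, maximum is on boundary.
Step 3: Maximum = 4 * 16777216 = 67108864

67108864


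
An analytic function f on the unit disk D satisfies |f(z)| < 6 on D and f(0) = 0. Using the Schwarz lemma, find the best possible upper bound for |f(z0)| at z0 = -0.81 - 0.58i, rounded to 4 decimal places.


Step 1: g = f/6 maps D -> D with g(0) = 0, so by the Schwarz lemma |g(z)| <= |z|, i.e. |f(z)| <= 6|z|; this is sharp (f(z) = 6z).
Step 2: |z0|^2 = (-0.81)^2 + (-0.58)^2 = 0.9925
Step 3: |z0| = sqrt(0.9925) = 0.996243
Step 4: Best bound = 6 * |z0| = 6 * 0.996243 = 5.9775

5.9775


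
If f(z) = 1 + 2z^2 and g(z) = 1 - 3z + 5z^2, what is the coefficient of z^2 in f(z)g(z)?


Step 1: z^2 term in f*g comes from: (1)*(5z^2) + (0)*(-3z) + (2z^2)*(1)
Step 2: = 5 + 0 + 2
Step 3: = 7

7


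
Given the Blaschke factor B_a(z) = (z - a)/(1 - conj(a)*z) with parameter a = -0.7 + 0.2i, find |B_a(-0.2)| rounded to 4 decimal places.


Step 1: Numerator z0 - a = -0.2 - (-0.7 + 0.2i) = 0.5 - 0.2i
Step 2: Denominator 1 - conj(a)*z0 = 1 - (-0.7 - 0.2i)*(-0.2) = 0.86 - 0.04i
Step 3: |z0 - a|^2 = 0.5^2 + (-0.2)^2 = 0.29; |1 - conj(a)*z0|^2 = 0.86^2 + (-0.04)^2 = 0.7412
Step 4: |B_a(-0.2)| = sqrt(0.29 / 0.7412) = sqrt(0.391257)
Step 5: = 0.6255

0.6255


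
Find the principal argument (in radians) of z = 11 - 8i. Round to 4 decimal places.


Step 1: z = 11 - 8i
Step 2: arg(z) = atan2(-8, 11)
Step 3: arg(z) = -0.6288

-0.6288


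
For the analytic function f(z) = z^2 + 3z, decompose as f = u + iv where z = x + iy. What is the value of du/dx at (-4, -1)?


Step 1: f(z) = (x+iy)^2 + 3(x+iy) + 0
Step 2: u = (x^2 - y^2) + 3x + 0
Step 3: u_x = 2x + 3
Step 4: At (-4, -1): u_x = -8 + 3 = -5

-5


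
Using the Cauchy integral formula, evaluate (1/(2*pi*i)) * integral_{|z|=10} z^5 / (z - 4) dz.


Step 1: f(z) = z^5, a = 4 is inside |z| = 10
Step 2: By Cauchy integral formula: (1/(2pi*i)) * integral = f(a)
Step 3: f(4) = 4^5 = 1024

1024


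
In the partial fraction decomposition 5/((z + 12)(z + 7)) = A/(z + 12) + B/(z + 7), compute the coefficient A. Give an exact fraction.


Step 1: Multiply both sides by (z + 12) and set z = -12
Step 2: A = 5 / (-12 + 7)
Step 3: A = 5 / (-5)
Step 4: A = -1

-1


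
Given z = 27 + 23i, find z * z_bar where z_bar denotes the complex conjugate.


Step 1: conj(z) = 27 - 23i
Step 2: z * conj(z) = 27^2 + 23^2
Step 3: = 729 + 529 = 1258

1258


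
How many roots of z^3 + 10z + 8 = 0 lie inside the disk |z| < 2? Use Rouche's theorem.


Step 1: On |z| = 2 the three terms have sizes |z^3| = 2^3 = 8, |10z| = 10*2 = 20, |8| = 8
Step 2: The dominant term is g(z) = 10z; let h(z) = z^3 + 8 so f = g + h
Step 3: On |z| = 2: |g| = 20 and |h| <= 8 + 8 = 16
Step 4: Since 20 > 16, |h| < |g| on |z| = 2, so by Rouche f has the same number of zeros as g inside |z| < 2
Step 5: g(z) = 10z has 1 zero (at the origin, multiplicity 1) inside |z| < 2. Answer = 1

1


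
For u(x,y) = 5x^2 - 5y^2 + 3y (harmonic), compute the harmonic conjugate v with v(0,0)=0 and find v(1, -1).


Step 1: v_x = -u_y = 10y - 3
Step 2: v_y = u_x = 10x + 0
Step 3: v = 10xy - 3x + C
Step 4: v(0,0) = 0 => C = 0
Step 5: v(1, -1) = -13

-13


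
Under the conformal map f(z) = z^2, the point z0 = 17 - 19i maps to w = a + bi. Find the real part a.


Step 1: z0 = 17 - 19i
Step 2: z0^2 = 17^2 - (-19)^2 - 646i
Step 3: real part = 289 - 361 = -72

-72


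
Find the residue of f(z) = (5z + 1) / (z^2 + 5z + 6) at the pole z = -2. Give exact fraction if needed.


Step 1: Q(z) = z^2 + 5z + 6 = (z + 2)(z + 3)
Step 2: Q'(z) = 2z + 5
Step 3: Q'(-2) = 1, P(-2) = -9
Step 4: Res = P(-2)/Q'(-2) = -9/1 = -9

-9


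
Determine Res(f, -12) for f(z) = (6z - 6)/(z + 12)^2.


Step 1: Pole of order 2 at z = -12
Step 2: Res = lim d/dz [(z + 12)^2 * f(z)] as z -> -12
Step 3: (z + 12)^2 * f(z) = 6z - 6
Step 4: d/dz[6z - 6] = 6

6


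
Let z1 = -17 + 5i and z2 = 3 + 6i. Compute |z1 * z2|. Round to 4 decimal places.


Step 1: |z1| = sqrt((-17)^2 + 5^2) = sqrt(314)
Step 2: |z2| = sqrt(3^2 + 6^2) = sqrt(45)
Step 3: |z1*z2| = |z1|*|z2| = sqrt(314) * sqrt(45) = sqrt(314 * 45) = sqrt(14130)
Step 4: = 118.8697

118.8697


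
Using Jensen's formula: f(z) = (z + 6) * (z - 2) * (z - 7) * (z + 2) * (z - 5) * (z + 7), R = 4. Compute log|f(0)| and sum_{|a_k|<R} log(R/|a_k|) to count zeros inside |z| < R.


Jensen's formula: (1/2pi)*integral log|f(Re^it)|dt = log|f(0)| + sum_{|a_k|<R} log(R/|a_k|)
Step 1: f(0) = 6 * (-2) * (-7) * 2 * (-5) * 7 = -5880
Step 2: log|f(0)| = log|-6| + log|2| + log|7| + log|-2| + log|5| + log|-7| = 8.6793
Step 3: Zeros inside |z| < 4: 2, -2
Step 4: Jensen sum = log(4/2) + log(4/2) = 1.3863
Step 5: n(R) = number of terms in the Jensen sum = count of zeros inside |z| < 4 = 2

2


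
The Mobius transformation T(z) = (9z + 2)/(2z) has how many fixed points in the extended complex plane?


Step 1: Fixed points satisfy T(z) = z
Step 2: 2z^2 - 9z - 2 = 0
Step 3: Discriminant = (-9)^2 - 4*2*(-2) = 97
Step 4: Number of fixed points = 2

2


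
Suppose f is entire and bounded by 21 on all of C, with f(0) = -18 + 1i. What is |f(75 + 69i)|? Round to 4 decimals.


Step 1: By Liouville's theorem, a bounded entire function is constant.
Step 2: f(z) = f(0) = -18 + 1i for all z.
Step 3: |f(w)| = |-18 + 1i| = sqrt(324 + 1)
Step 4: = 18.0278

18.0278


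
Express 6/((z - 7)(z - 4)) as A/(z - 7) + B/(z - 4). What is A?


Step 1: Multiply both sides by (z - 7) and set z = 7
Step 2: A = 6 / (7 - 4)
Step 3: A = 6 / 3
Step 4: A = 2

2


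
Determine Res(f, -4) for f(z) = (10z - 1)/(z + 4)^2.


Step 1: Pole of order 2 at z = -4
Step 2: Res = lim d/dz [(z + 4)^2 * f(z)] as z -> -4
Step 3: (z + 4)^2 * f(z) = 10z - 1
Step 4: d/dz[10z - 1] = 10

10


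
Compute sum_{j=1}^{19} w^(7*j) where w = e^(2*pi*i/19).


Step 1: The sum sum_{j=1}^{n} w^(k*j) equals n if n | k, else 0.
Step 2: Here n = 19, k = 7
Step 3: Does n divide k? 19 | 7 -> False
Step 4: Sum = 0

0


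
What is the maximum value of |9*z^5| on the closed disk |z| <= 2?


Step 1: On |z| = 2, |f(z)| = 9 * |z|^5 = 9 * 2^5
Step 2: By maximum modulus principle, maximum is on boundary.
Step 3: Maximum = 9 * 32 = 288

288


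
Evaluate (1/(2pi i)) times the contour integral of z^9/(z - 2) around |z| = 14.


Step 1: f(z) = z^9, a = 2 is inside |z| = 14
Step 2: By Cauchy integral formula: (1/(2pi*i)) * integral = f(a)
Step 3: f(2) = 2^9 = 512

512


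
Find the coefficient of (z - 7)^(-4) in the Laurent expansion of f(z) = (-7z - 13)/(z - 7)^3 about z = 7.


Step 1: Write the numerator in powers of (z - 7): -7z - 13 = -7(z - 7) + (-7*7 - 13) = -7(z - 7) - 62
Step 2: Divide by (z - 7)^3: f(z) = -62(z - 7)^(-3) - 7(z - 7)^(-2)
Step 3: This finite sum is the Laurent series of f about z = 7.
Step 4: Only the powers -3 and -2 appear, so the coefficient of (z - 7)^(-4) = 0

0


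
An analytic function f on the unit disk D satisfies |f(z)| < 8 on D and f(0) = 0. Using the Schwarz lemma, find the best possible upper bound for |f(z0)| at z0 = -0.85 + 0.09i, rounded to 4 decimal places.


Step 1: g = f/8 maps D -> D with g(0) = 0, so by the Schwarz lemma |g(z)| <= |z|, i.e. |f(z)| <= 8|z|; this is sharp (f(z) = 8z).
Step 2: |z0|^2 = (-0.85)^2 + 0.09^2 = 0.7306
Step 3: |z0| = sqrt(0.7306) = 0.854751
Step 4: Best bound = 8 * |z0| = 8 * 0.854751 = 6.838

6.838


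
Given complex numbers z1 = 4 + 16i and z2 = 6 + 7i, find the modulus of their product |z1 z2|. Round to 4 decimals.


Step 1: |z1| = sqrt(4^2 + 16^2) = sqrt(272)
Step 2: |z2| = sqrt(6^2 + 7^2) = sqrt(85)
Step 3: |z1*z2| = |z1|*|z2| = sqrt(272) * sqrt(85) = sqrt(272 * 85) = sqrt(23120)
Step 4: = 152.0526

152.0526


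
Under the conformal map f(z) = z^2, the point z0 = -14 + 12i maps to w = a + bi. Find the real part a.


Step 1: z0 = -14 + 12i
Step 2: z0^2 = (-14)^2 - 12^2 - 336i
Step 3: real part = 196 - 144 = 52

52


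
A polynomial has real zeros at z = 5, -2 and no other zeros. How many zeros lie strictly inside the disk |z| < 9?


Step 1: Check each root:
  z = 5: |5| = 5 < 9
  z = -2: |-2| = 2 < 9
Step 2: Count = 2

2


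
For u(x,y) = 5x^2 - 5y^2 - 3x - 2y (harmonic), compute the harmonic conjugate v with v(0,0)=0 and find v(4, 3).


Step 1: v_x = -u_y = 10y + 2
Step 2: v_y = u_x = 10x - 3
Step 3: v = 10xy + 2x - 3y + C
Step 4: v(0,0) = 0 => C = 0
Step 5: v(4, 3) = 119

119


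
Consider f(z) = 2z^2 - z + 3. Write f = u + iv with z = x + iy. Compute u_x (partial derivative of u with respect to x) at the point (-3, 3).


Step 1: f(z) = 2(x+iy)^2 - (x+iy) + 3
Step 2: u = 2(x^2 - y^2) - x + 3
Step 3: u_x = 4x - 1
Step 4: At (-3, 3): u_x = -12 - 1 = -13

-13


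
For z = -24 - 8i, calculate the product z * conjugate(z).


Step 1: conj(z) = -24 + 8i
Step 2: z * conj(z) = (-24)^2 + (-8)^2
Step 3: = 576 + 64 = 640

640


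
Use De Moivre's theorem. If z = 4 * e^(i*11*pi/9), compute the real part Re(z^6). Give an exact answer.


Step 1: By De Moivre's theorem, z^6 = 4^6 * e^(i*6*11*pi/9) = 4096 * (cos(22*pi/3) + i*sin(22*pi/3))
Step 2: |z|^6 = 4^6 = 4096
Step 3: Reduce the angle mod 2*pi: 22*pi/3 - 6*pi = 4*pi/3
Step 4: cos(4*pi/3) = -1/2
Step 5: Re(z^6) = 4096 * (-1/2) = -2048

-2048


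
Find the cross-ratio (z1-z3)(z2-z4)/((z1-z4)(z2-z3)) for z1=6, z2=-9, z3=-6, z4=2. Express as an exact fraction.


Step 1: (z1-z3)(z2-z4) = 12 * (-11) = -132
Step 2: (z1-z4)(z2-z3) = 4 * (-3) = -12
Step 3: Cross-ratio = 132/12 = 11

11


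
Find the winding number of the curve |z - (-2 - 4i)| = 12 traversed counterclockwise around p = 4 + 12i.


Step 1: Center c = (-2, -4), radius = 12
Step 2: |p - c|^2 = 6^2 + 16^2 = 292
Step 3: r^2 = 144
Step 4: |p-c| > r so winding number = 0

0


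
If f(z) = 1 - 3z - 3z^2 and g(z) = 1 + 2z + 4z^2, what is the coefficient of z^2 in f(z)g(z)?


Step 1: z^2 term in f*g comes from: (1)*(4z^2) + (-3z)*(2z) + (-3z^2)*(1)
Step 2: = 4 - 6 - 3
Step 3: = -5

-5


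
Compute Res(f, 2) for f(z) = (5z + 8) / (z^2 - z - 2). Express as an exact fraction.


Step 1: Q(z) = z^2 - z - 2 = (z - 2)(z + 1)
Step 2: Q'(z) = 2z - 1
Step 3: Q'(2) = 3, P(2) = 18
Step 4: Res = P(2)/Q'(2) = 18/3 = 6

6


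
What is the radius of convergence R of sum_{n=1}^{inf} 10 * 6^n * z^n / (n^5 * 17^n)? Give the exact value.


Step 1: General term a_n = 10 * 6^n / (n^5 * 17^n)
Step 2: By the root test, |a_n|^(1/n) = 10^(1/n) * 6 / (n^(5/n) * 17) -> 6/17 as n -> infinity (since 10^(1/n) -> 1 and n^(5/n) -> 1)
Step 3: R = 1/lim|a_n|^(1/n) = 17/6

17/6
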